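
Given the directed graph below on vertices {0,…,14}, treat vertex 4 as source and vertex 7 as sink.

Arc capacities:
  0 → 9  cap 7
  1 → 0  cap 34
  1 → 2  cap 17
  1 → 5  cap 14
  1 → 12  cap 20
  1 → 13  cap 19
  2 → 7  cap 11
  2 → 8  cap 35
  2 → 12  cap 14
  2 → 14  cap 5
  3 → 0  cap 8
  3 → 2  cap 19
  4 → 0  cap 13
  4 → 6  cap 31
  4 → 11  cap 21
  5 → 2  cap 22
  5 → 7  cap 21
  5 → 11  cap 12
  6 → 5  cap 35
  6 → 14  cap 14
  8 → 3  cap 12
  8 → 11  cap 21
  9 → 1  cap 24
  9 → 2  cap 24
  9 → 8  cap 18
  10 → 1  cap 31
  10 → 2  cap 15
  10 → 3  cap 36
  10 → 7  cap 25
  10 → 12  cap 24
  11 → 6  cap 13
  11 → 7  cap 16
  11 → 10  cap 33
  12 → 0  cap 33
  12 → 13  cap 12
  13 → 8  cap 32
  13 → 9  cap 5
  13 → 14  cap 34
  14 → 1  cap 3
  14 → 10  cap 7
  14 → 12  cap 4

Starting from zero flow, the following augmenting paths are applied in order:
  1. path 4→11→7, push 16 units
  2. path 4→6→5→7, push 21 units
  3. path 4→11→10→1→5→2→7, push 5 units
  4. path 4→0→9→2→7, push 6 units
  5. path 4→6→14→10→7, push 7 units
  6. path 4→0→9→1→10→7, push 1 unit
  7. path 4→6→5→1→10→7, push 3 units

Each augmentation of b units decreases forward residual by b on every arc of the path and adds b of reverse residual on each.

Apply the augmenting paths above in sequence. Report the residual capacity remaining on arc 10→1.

after path 1 (4→11→7, push 16): res(10,1)=31
after path 2 (4→6→5→7, push 21): res(10,1)=31
after path 3 (4→11→10→1→5→2→7, push 5): res(10,1)=26
after path 4 (4→0→9→2→7, push 6): res(10,1)=26
after path 5 (4→6→14→10→7, push 7): res(10,1)=26
after path 6 (4→0→9→1→10→7, push 1): res(10,1)=27
after path 7 (4→6→5→1→10→7, push 3): res(10,1)=30

Residual capacity of (10,1): 30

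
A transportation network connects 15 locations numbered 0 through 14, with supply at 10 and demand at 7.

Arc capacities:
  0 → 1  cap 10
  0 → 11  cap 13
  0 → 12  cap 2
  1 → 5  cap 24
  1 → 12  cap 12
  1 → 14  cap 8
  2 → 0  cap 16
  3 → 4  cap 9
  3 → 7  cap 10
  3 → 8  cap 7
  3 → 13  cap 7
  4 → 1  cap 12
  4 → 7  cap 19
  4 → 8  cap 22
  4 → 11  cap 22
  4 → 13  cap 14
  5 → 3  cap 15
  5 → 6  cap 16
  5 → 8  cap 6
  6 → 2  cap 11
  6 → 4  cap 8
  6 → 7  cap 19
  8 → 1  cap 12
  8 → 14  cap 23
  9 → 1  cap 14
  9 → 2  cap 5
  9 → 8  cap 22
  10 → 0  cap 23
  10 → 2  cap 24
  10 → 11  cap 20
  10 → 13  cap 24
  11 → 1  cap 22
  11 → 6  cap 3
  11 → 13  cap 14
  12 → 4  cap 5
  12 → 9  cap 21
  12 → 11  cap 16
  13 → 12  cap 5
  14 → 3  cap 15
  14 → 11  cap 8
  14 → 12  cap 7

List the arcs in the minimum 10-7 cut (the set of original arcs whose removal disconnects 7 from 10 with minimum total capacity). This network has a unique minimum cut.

Min-cut arcs: {(0,1), (0,12), (11,1), (11,6), (13,12)} (total capacity 42)

augment #1: 10→11→6→7 push 3
augment #2: 10→0→12→4→7 push 2
augment #3: 10→13→12→4→7 push 3
augment #4: 10→0→1→5→3→7 push 10
augment #5: 10→11→1→5→6→7 push 14
augment #6: 10→11→1→14→3→4→7 push 3
augment #7: 10→0→11→1→14→3→4→7 push 5
augment #8: 10→13→12→9→8→14→3→4→7 push 1
augment #9: 10→13→12→9→8→14→3→5→6→7 push 1
max flow = 42; residual-reachable set from 10 gives S-side
cut edges (S→T): {(0,1), (0,12), (11,1), (11,6), (13,12)} total cap 42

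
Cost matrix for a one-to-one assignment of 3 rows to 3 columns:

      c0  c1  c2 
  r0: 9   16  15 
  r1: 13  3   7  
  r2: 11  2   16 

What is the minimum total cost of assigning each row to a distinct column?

optimal assignment: row0→col0 (cost 9), row1→col2 (cost 7), row2→col1 (cost 2)
total = 9 + 7 + 2 = 18

Minimum assignment cost: 18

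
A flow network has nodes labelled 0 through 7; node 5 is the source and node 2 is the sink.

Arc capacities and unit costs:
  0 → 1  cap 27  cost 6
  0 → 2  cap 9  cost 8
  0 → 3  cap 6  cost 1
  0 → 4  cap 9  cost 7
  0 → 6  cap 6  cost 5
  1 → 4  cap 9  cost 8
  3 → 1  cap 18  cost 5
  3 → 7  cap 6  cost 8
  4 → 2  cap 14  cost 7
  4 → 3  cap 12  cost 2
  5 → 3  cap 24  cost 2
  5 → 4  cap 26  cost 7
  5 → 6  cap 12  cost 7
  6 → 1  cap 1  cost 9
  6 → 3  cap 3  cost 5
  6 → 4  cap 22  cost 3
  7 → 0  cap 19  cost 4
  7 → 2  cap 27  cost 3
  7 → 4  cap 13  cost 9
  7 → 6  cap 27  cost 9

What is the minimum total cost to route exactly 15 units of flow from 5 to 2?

Minimum cost for 15 units: 204

shortest-cost path #1: 5→3→7→2 push 6 @ unit cost 13 (adds 78)
shortest-cost path #2: 5→4→2 push 9 @ unit cost 14 (adds 126)
total cost = 204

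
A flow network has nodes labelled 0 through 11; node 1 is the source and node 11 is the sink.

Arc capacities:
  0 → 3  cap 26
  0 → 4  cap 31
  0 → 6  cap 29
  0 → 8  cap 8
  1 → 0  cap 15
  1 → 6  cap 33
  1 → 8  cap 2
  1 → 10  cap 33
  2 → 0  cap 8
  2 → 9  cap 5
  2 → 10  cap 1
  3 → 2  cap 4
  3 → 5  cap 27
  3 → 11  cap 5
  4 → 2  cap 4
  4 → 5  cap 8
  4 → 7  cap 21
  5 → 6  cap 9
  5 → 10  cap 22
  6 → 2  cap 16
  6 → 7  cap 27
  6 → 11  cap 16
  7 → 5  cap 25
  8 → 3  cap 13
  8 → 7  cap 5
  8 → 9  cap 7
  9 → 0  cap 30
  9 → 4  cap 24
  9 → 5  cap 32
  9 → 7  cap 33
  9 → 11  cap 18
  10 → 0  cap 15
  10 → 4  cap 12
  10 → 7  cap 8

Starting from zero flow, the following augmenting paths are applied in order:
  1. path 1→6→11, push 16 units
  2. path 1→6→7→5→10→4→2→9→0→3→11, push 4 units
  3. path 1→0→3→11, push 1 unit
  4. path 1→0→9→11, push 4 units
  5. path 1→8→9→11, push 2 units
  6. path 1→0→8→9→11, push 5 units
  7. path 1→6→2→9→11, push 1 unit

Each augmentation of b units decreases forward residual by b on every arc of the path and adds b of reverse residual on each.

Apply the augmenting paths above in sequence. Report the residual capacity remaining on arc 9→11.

after path 1 (1→6→11, push 16): res(9,11)=18
after path 2 (1→6→7→5→10→4→2→9→0→3→11, push 4): res(9,11)=18
after path 3 (1→0→3→11, push 1): res(9,11)=18
after path 4 (1→0→9→11, push 4): res(9,11)=14
after path 5 (1→8→9→11, push 2): res(9,11)=12
after path 6 (1→0→8→9→11, push 5): res(9,11)=7
after path 7 (1→6→2→9→11, push 1): res(9,11)=6

Residual capacity of (9,11): 6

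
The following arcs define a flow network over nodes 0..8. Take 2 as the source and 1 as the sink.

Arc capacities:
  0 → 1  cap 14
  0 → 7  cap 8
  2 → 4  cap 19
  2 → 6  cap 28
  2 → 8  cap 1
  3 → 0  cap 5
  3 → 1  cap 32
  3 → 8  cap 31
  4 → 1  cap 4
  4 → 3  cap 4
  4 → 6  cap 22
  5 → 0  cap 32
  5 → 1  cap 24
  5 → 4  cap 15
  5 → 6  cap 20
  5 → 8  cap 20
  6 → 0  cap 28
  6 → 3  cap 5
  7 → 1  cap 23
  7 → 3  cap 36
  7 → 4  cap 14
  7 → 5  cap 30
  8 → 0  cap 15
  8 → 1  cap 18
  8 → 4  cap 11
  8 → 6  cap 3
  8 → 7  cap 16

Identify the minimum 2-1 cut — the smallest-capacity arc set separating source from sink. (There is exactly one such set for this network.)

Min-cut arcs: {(0,1), (0,7), (2,8), (4,1), (4,3), (6,3)} (total capacity 36)

augment #1: 2→4→1 push 4
augment #2: 2→8→1 push 1
augment #3: 2→4→3→1 push 4
augment #4: 2→6→0→1 push 14
augment #5: 2→6→3→1 push 5
augment #6: 2→6→0→7→1 push 8
max flow = 36; residual-reachable set from 2 gives S-side
cut edges (S→T): {(0,1), (0,7), (2,8), (4,1), (4,3), (6,3)} total cap 36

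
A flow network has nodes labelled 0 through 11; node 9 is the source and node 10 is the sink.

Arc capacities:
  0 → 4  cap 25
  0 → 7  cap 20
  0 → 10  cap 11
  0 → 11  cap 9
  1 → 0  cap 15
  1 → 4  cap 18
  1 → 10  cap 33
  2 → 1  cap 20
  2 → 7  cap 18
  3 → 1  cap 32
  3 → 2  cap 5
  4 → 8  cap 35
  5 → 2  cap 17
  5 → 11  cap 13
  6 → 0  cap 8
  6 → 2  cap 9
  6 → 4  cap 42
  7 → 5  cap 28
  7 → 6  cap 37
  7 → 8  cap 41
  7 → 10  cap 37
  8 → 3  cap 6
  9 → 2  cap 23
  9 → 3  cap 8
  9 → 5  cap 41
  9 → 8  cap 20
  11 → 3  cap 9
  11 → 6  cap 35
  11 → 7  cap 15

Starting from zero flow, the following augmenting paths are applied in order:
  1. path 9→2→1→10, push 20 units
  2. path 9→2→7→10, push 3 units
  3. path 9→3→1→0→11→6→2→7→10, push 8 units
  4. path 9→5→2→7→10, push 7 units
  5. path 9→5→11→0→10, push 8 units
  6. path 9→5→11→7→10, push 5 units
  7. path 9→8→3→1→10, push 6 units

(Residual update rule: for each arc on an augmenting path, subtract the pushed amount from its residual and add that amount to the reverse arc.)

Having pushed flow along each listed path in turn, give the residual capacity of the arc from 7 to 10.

after path 1 (9→2→1→10, push 20): res(7,10)=37
after path 2 (9→2→7→10, push 3): res(7,10)=34
after path 3 (9→3→1→0→11→6→2→7→10, push 8): res(7,10)=26
after path 4 (9→5→2→7→10, push 7): res(7,10)=19
after path 5 (9→5→11→0→10, push 8): res(7,10)=19
after path 6 (9→5→11→7→10, push 5): res(7,10)=14
after path 7 (9→8→3→1→10, push 6): res(7,10)=14

Residual capacity of (7,10): 14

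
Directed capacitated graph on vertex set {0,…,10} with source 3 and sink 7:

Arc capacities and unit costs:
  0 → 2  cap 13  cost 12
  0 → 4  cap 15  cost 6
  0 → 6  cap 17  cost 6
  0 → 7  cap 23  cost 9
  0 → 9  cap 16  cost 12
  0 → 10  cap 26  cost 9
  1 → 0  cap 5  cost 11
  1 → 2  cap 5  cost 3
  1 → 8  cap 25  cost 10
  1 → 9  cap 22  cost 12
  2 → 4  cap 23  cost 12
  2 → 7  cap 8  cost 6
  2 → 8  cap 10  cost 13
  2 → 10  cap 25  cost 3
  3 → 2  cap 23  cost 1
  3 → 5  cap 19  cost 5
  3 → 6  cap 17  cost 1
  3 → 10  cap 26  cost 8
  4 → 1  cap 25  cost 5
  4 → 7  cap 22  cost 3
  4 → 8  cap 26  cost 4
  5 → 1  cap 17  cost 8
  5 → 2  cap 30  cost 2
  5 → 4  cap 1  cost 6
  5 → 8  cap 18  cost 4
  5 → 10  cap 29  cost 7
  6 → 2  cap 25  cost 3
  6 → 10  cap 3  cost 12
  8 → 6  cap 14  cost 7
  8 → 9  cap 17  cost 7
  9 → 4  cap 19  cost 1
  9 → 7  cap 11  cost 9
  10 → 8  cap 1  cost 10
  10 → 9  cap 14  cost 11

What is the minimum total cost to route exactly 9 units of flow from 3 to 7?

shortest-cost path #1: 3→2→7 push 8 @ unit cost 7 (adds 56)
shortest-cost path #2: 3→5→4→7 push 1 @ unit cost 14 (adds 14)
total cost = 70

Minimum cost for 9 units: 70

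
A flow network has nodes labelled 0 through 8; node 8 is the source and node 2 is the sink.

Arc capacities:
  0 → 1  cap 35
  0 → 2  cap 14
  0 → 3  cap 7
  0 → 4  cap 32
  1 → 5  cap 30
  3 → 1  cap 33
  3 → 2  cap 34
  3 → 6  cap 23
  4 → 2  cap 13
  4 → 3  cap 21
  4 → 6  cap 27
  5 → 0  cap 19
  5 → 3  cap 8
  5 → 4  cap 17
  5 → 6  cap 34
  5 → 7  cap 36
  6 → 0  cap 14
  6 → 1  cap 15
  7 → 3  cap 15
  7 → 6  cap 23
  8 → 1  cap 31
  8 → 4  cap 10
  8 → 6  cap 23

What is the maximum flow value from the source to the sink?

Maximum flow value: 54

augment #1: 8→4→2 bottleneck 10, total now 10
augment #2: 8→6→0→2 bottleneck 14, total now 24
augment #3: 8→1→5→3→2 bottleneck 8, total now 32
augment #4: 8→1→5→4→2 bottleneck 3, total now 35
augment #5: 8→1→5→0→3→2 bottleneck 7, total now 42
augment #6: 8→1→5→4→3→2 bottleneck 12, total now 54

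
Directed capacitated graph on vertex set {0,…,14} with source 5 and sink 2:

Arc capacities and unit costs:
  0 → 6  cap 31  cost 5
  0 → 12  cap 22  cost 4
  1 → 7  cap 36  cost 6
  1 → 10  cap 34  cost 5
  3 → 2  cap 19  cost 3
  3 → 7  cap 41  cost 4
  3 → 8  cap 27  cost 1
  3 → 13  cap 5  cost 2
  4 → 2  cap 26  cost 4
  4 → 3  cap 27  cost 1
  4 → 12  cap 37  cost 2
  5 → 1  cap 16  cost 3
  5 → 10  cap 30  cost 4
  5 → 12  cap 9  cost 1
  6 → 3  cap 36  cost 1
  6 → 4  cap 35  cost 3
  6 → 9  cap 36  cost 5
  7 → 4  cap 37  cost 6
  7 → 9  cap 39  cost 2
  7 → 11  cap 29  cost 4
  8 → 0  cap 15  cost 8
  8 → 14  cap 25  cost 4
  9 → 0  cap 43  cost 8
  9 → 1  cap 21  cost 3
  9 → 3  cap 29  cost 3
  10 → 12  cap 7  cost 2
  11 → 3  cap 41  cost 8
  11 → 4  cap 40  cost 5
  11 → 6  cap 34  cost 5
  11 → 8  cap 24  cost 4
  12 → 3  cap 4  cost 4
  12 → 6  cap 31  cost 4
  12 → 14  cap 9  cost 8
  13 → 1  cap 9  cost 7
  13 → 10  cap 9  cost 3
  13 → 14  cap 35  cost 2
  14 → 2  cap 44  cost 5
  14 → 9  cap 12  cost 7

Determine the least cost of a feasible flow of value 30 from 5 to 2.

Minimum cost for 30 units: 435

shortest-cost path #1: 5→12→3→2 push 4 @ unit cost 8 (adds 32)
shortest-cost path #2: 5→12→6→3→2 push 5 @ unit cost 9 (adds 45)
shortest-cost path #3: 5→10→12→6→3→2 push 7 @ unit cost 14 (adds 98)
shortest-cost path #4: 5→1→7→9→3→2 push 3 @ unit cost 17 (adds 51)
shortest-cost path #5: 5→1→7→4→2 push 11 @ unit cost 19 (adds 209)
total cost = 435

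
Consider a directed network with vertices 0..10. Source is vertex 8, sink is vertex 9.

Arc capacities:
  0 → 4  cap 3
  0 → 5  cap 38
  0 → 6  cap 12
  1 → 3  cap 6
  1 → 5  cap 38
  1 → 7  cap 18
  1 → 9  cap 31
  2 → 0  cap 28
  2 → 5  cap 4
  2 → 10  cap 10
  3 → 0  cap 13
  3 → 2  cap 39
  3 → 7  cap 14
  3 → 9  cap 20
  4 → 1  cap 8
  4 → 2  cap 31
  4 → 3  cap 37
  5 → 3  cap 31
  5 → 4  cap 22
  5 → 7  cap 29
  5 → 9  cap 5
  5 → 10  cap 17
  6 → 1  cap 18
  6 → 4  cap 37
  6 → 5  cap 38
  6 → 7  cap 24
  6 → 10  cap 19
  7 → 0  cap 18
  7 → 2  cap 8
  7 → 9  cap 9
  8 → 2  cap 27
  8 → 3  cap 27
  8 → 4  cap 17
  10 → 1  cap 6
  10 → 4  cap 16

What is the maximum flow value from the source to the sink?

Maximum flow value: 60

augment #1: 8→3→9 bottleneck 20, total now 20
augment #2: 8→2→5→9 bottleneck 4, total now 24
augment #3: 8→3→7→9 bottleneck 7, total now 31
augment #4: 8→4→1→9 bottleneck 8, total now 39
augment #5: 8→2→0→5→9 bottleneck 1, total now 40
augment #6: 8→2→10→1→9 bottleneck 6, total now 46
augment #7: 8→4→3→7→9 bottleneck 2, total now 48
augment #8: 8→2→0→6→1→9 bottleneck 12, total now 60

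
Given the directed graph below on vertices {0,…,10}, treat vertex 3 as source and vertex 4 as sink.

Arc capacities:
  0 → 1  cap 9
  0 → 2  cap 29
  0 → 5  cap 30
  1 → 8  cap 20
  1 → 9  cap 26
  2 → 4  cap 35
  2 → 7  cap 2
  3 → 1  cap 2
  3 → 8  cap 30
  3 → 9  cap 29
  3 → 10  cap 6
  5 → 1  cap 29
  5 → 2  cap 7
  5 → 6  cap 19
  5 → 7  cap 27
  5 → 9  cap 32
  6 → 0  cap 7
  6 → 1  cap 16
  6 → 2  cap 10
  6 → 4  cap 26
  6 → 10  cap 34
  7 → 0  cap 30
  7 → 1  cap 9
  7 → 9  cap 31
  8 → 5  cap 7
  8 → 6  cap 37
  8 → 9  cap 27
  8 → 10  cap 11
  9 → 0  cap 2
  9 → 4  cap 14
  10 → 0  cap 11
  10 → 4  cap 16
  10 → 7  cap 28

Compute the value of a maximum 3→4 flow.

augment #1: 3→9→4 bottleneck 14, total now 14
augment #2: 3→10→4 bottleneck 6, total now 20
augment #3: 3→8→6→4 bottleneck 26, total now 46
augment #4: 3→8→10→4 bottleneck 4, total now 50
augment #5: 3→1→8→10→4 bottleneck 2, total now 52
augment #6: 3→9→0→2→4 bottleneck 2, total now 54

Maximum flow value: 54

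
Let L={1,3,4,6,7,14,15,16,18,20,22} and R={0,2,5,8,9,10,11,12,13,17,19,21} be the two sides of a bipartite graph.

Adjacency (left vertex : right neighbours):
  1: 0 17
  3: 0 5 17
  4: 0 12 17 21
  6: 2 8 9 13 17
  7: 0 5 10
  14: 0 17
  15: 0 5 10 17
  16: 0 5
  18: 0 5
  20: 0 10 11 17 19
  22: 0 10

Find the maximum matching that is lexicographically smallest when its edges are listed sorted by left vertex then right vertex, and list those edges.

|M| = 7 (so the lex-smallest maximum matching has 7 edges)
process left vertices in ascending order; for each, take the smallest-labelled available neighbour that still permits 7 edges overall, or leave it unmatched if none does
lex-smallest matching: {1-0, 3-5, 4-12, 6-2, 7-10, 14-17, 20-11}

Lex-smallest maximum matching: {(1,0), (3,5), (4,12), (6,2), (7,10), (14,17), (20,11)}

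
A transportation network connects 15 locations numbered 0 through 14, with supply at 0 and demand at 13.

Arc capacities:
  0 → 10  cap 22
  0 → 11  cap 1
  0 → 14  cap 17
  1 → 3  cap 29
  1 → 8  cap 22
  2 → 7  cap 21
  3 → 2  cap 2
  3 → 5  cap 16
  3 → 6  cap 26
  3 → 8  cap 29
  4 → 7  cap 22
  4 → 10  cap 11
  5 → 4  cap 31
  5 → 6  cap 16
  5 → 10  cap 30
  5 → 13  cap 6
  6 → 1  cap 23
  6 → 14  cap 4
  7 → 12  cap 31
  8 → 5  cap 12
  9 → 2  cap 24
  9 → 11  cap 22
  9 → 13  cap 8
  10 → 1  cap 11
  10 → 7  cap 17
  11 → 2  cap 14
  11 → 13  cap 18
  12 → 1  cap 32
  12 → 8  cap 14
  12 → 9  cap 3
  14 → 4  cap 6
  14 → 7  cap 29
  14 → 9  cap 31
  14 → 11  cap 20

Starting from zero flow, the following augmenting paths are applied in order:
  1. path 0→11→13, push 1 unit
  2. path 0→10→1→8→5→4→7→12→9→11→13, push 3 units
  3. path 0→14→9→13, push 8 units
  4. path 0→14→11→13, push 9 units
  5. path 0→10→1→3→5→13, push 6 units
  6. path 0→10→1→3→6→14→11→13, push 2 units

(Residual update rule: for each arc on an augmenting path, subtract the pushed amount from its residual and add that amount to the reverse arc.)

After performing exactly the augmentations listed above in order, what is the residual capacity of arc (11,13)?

Residual capacity of (11,13): 3

after path 1 (0→11→13, push 1): res(11,13)=17
after path 2 (0→10→1→8→5→4→7→12→9→11→13, push 3): res(11,13)=14
after path 3 (0→14→9→13, push 8): res(11,13)=14
after path 4 (0→14→11→13, push 9): res(11,13)=5
after path 5 (0→10→1→3→5→13, push 6): res(11,13)=5
after path 6 (0→10→1→3→6→14→11→13, push 2): res(11,13)=3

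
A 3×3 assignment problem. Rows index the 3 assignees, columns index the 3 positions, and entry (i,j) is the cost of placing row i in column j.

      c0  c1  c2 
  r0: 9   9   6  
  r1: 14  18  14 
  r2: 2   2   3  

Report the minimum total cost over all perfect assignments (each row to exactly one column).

Minimum assignment cost: 22

optimal assignment: row0→col2 (cost 6), row1→col0 (cost 14), row2→col1 (cost 2)
total = 6 + 14 + 2 = 22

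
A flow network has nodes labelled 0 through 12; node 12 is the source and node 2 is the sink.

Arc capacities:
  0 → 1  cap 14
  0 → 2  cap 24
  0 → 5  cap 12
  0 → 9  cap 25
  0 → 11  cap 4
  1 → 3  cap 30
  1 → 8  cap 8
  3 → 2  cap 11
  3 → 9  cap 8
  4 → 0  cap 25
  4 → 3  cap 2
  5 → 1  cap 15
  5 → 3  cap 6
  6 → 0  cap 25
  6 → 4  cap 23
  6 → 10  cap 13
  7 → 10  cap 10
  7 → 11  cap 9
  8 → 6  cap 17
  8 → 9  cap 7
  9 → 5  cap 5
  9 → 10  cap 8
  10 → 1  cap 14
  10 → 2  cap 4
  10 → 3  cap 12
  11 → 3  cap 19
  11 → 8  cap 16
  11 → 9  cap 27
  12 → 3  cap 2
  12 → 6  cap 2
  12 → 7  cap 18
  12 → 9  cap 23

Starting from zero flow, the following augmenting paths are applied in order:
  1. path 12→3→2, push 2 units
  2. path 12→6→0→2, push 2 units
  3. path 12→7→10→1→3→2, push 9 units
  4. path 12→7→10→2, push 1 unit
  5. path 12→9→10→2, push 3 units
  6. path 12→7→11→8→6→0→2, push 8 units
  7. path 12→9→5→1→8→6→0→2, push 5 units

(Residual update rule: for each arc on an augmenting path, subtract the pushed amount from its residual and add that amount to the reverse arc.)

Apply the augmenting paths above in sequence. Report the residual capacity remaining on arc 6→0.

Residual capacity of (6,0): 10

after path 1 (12→3→2, push 2): res(6,0)=25
after path 2 (12→6→0→2, push 2): res(6,0)=23
after path 3 (12→7→10→1→3→2, push 9): res(6,0)=23
after path 4 (12→7→10→2, push 1): res(6,0)=23
after path 5 (12→9→10→2, push 3): res(6,0)=23
after path 6 (12→7→11→8→6→0→2, push 8): res(6,0)=15
after path 7 (12→9→5→1→8→6→0→2, push 5): res(6,0)=10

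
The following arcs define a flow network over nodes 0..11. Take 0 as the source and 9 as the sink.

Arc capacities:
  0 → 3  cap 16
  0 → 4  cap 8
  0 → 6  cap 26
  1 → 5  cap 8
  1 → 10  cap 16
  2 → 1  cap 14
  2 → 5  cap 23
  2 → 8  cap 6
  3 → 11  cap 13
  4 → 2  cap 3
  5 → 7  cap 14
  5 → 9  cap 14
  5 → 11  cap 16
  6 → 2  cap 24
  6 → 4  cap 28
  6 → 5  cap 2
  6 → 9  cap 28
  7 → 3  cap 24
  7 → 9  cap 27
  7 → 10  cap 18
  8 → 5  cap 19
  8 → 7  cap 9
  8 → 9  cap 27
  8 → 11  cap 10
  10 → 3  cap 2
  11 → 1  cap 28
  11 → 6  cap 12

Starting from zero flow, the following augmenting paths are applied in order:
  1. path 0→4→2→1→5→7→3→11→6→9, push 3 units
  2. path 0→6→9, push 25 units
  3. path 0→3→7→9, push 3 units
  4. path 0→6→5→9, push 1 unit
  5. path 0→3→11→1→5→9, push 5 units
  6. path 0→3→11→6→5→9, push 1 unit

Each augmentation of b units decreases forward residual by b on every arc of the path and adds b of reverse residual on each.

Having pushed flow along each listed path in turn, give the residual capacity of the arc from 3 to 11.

after path 1 (0→4→2→1→5→7→3→11→6→9, push 3): res(3,11)=10
after path 2 (0→6→9, push 25): res(3,11)=10
after path 3 (0→3→7→9, push 3): res(3,11)=10
after path 4 (0→6→5→9, push 1): res(3,11)=10
after path 5 (0→3→11→1→5→9, push 5): res(3,11)=5
after path 6 (0→3→11→6→5→9, push 1): res(3,11)=4

Residual capacity of (3,11): 4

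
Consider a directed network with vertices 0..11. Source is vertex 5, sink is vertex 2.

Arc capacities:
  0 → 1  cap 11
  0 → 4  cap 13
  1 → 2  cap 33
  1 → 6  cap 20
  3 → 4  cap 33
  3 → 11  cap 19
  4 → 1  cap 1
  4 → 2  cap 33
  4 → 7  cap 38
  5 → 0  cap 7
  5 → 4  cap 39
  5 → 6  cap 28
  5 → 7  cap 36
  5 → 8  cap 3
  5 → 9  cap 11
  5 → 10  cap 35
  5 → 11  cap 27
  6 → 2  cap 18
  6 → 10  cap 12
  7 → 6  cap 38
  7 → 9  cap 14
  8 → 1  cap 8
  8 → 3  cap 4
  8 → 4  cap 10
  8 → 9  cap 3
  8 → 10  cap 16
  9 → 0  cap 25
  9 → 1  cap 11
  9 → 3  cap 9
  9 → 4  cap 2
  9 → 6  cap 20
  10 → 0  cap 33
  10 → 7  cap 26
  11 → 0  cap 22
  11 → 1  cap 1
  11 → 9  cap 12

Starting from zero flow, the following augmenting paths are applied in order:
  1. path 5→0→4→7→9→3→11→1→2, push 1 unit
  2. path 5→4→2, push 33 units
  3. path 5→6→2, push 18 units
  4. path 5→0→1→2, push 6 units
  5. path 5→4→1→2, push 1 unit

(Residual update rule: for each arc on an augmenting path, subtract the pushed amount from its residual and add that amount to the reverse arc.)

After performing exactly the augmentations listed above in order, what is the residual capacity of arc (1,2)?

Residual capacity of (1,2): 25

after path 1 (5→0→4→7→9→3→11→1→2, push 1): res(1,2)=32
after path 2 (5→4→2, push 33): res(1,2)=32
after path 3 (5→6→2, push 18): res(1,2)=32
after path 4 (5→0→1→2, push 6): res(1,2)=26
after path 5 (5→4→1→2, push 1): res(1,2)=25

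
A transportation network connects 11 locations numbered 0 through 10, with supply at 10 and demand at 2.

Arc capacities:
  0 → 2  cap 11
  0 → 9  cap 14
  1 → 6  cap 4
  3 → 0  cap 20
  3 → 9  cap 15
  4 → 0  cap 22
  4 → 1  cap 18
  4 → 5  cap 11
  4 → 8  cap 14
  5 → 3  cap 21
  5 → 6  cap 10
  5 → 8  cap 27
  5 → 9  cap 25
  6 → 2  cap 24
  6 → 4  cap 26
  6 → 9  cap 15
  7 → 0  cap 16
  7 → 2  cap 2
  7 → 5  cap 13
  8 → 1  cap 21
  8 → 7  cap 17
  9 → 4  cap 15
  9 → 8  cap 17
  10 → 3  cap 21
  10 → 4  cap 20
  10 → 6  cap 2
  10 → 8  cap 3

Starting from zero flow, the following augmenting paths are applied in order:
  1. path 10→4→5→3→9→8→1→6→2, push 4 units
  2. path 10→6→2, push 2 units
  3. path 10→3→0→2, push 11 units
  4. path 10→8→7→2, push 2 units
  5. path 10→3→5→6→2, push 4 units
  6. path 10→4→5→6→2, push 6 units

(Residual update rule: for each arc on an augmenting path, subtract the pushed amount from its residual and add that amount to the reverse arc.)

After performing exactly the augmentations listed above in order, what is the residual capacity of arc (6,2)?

Residual capacity of (6,2): 8

after path 1 (10→4→5→3→9→8→1→6→2, push 4): res(6,2)=20
after path 2 (10→6→2, push 2): res(6,2)=18
after path 3 (10→3→0→2, push 11): res(6,2)=18
after path 4 (10→8→7→2, push 2): res(6,2)=18
after path 5 (10→3→5→6→2, push 4): res(6,2)=14
after path 6 (10→4→5→6→2, push 6): res(6,2)=8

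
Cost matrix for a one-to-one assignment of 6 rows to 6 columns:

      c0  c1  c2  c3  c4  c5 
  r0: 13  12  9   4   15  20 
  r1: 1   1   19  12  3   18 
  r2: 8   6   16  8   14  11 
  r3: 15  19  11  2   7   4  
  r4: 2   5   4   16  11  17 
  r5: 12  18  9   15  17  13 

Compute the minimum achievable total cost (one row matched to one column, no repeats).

Minimum assignment cost: 28

optimal assignment: row0→col3 (cost 4), row1→col4 (cost 3), row2→col1 (cost 6), row3→col5 (cost 4), row4→col0 (cost 2), row5→col2 (cost 9)
total = 4 + 3 + 6 + 4 + 2 + 9 = 28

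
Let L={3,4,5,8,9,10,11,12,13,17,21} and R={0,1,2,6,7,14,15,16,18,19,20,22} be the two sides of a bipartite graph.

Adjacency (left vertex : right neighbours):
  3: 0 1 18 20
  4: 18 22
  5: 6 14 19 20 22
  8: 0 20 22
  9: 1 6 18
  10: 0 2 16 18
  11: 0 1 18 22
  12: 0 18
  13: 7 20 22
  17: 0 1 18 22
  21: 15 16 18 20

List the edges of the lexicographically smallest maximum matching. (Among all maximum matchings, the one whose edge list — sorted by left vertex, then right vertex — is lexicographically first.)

Lex-smallest maximum matching: {(3,0), (4,18), (5,14), (8,20), (9,6), (10,2), (11,1), (13,7), (17,22), (21,15)}

|M| = 10 (so the lex-smallest maximum matching has 10 edges)
process left vertices in ascending order; for each, take the smallest-labelled available neighbour that still permits 10 edges overall, or leave it unmatched if none does
lex-smallest matching: {3-0, 4-18, 5-14, 8-20, 9-6, 10-2, 11-1, 13-7, 17-22, 21-15}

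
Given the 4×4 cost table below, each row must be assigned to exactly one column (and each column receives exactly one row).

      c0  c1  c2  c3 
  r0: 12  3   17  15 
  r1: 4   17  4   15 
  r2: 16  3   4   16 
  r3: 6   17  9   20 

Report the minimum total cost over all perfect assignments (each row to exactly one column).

Minimum assignment cost: 28

one of 2 optimal assignments: row0→col1 (cost 3), row1→col3 (cost 15), row2→col2 (cost 4), row3→col0 (cost 6)
total = 3 + 15 + 4 + 6 = 28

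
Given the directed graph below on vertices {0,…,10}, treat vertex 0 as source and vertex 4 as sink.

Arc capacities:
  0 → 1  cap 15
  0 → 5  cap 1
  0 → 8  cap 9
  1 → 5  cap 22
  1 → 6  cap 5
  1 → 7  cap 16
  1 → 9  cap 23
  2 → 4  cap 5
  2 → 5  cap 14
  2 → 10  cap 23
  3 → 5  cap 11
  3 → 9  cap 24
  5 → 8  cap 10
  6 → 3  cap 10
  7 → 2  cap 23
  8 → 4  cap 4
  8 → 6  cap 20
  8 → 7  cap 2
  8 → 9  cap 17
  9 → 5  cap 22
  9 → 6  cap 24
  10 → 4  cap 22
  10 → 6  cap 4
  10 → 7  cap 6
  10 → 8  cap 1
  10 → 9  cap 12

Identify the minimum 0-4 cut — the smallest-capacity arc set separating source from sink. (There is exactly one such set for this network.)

Min-cut arcs: {(0,1), (8,4), (8,7)} (total capacity 21)

augment #1: 0→8→4 push 4
augment #2: 0→1→7→2→4 push 5
augment #3: 0→1→7→2→10→4 push 10
augment #4: 0→8→7→2→10→4 push 2
max flow = 21; residual-reachable set from 0 gives S-side
cut edges (S→T): {(0,1), (8,4), (8,7)} total cap 21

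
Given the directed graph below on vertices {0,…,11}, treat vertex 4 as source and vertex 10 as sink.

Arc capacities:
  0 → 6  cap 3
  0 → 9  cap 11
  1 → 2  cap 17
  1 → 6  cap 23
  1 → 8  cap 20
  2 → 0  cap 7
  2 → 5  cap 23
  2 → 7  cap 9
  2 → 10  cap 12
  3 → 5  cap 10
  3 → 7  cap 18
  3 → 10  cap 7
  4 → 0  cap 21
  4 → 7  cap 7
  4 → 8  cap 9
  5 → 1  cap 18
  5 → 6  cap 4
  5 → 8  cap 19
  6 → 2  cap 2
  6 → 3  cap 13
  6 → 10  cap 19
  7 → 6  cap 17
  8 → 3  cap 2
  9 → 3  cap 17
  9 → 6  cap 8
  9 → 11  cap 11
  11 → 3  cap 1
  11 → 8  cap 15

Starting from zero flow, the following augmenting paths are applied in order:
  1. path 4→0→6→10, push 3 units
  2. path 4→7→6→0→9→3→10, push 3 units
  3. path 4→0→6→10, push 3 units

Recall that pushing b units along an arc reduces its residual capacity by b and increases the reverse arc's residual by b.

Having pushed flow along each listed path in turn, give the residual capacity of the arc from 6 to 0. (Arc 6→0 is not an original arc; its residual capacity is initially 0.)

after path 1 (4→0→6→10, push 3): res(6,0)=3
after path 2 (4→7→6→0→9→3→10, push 3): res(6,0)=0
after path 3 (4→0→6→10, push 3): res(6,0)=3

Residual capacity of (6,0): 3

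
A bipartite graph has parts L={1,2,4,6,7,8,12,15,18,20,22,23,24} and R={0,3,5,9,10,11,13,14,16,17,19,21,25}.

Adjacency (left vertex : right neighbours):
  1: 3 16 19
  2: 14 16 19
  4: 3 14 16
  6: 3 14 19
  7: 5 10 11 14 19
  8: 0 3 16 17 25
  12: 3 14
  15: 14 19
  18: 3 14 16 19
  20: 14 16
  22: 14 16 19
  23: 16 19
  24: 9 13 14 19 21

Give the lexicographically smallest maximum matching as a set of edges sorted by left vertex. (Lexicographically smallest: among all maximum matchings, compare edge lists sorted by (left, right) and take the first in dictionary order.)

Lex-smallest maximum matching: {(1,3), (2,14), (4,16), (6,19), (7,5), (8,0), (24,9)}

|M| = 7 (so the lex-smallest maximum matching has 7 edges)
process left vertices in ascending order; for each, take the smallest-labelled available neighbour that still permits 7 edges overall, or leave it unmatched if none does
lex-smallest matching: {1-3, 2-14, 4-16, 6-19, 7-5, 8-0, 24-9}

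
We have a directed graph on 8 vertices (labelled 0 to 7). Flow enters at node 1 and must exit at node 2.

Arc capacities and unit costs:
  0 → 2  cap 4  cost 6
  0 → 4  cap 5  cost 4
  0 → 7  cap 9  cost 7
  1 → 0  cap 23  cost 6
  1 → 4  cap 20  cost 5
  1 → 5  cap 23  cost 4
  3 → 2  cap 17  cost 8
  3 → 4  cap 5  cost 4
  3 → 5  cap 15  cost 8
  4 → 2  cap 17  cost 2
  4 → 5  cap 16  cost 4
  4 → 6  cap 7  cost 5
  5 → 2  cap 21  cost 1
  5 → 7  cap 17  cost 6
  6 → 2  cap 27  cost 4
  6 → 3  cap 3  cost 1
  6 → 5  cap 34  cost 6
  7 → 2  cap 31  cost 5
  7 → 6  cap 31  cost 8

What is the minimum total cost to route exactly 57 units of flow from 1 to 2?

shortest-cost path #1: 1→5→2 push 21 @ unit cost 5 (adds 105)
shortest-cost path #2: 1→4→2 push 17 @ unit cost 7 (adds 119)
shortest-cost path #3: 1→0→2 push 4 @ unit cost 12 (adds 48)
shortest-cost path #4: 1→4→6→2 push 3 @ unit cost 14 (adds 42)
shortest-cost path #5: 1→5→7→2 push 2 @ unit cost 15 (adds 30)
shortest-cost path #6: 1→0→7→2 push 9 @ unit cost 18 (adds 162)
shortest-cost path #7: 1→0→4→6→2 push 1 @ unit cost 19 (adds 19)
total cost = 525

Minimum cost for 57 units: 525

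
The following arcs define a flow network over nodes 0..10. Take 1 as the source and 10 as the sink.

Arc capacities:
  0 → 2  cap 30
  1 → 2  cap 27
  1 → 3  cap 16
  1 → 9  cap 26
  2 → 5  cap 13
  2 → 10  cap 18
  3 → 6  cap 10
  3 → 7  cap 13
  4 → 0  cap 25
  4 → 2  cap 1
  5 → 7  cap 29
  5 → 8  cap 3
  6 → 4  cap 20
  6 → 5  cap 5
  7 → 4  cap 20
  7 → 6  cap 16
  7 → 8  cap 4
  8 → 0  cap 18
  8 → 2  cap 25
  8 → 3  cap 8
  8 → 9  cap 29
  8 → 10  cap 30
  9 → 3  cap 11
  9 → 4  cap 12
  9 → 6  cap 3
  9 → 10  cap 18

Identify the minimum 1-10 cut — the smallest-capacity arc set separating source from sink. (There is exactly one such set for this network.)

augment #1: 1→2→10 push 18
augment #2: 1→9→10 push 18
augment #3: 1→2→5→8→10 push 3
augment #4: 1→3→7→8→10 push 4
max flow = 43; residual-reachable set from 1 gives S-side
cut edges (S→T): {(2,10), (5,8), (7,8), (9,10)} total cap 43

Min-cut arcs: {(2,10), (5,8), (7,8), (9,10)} (total capacity 43)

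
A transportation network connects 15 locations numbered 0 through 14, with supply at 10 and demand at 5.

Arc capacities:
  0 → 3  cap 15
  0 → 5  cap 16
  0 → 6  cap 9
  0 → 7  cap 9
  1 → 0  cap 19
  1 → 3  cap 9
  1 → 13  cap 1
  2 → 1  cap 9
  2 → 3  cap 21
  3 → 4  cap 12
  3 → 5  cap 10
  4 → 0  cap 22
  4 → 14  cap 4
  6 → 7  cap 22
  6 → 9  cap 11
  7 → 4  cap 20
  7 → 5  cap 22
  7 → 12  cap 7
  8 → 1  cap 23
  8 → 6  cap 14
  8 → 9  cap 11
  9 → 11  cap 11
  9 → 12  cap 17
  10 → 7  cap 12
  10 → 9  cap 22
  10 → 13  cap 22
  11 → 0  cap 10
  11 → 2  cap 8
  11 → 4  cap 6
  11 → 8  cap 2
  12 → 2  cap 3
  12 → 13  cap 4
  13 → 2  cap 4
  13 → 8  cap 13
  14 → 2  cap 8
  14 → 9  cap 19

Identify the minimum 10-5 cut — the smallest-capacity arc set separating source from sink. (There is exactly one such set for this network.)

augment #1: 10→7→5 push 12
augment #2: 10→9→11→0→5 push 10
augment #3: 10→13→2→3→5 push 4
augment #4: 10→9→11→2→3→5 push 1
augment #5: 10→9→12→2→3→5 push 3
augment #6: 10→13→8→1→0→5 push 6
augment #7: 10→13→8→1→3→5 push 2
augment #8: 10→13→8→6→7→5 push 5
max flow = 43; residual-reachable set from 10 gives S-side
cut edges (S→T): {(9,11), (10,7), (12,2), (13,2), (13,8)} total cap 43

Min-cut arcs: {(9,11), (10,7), (12,2), (13,2), (13,8)} (total capacity 43)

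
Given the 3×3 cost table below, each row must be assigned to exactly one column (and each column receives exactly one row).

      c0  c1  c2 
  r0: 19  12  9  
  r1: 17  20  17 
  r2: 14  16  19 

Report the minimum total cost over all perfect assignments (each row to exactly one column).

optimal assignment: row0→col2 (cost 9), row1→col0 (cost 17), row2→col1 (cost 16)
total = 9 + 17 + 16 = 42

Minimum assignment cost: 42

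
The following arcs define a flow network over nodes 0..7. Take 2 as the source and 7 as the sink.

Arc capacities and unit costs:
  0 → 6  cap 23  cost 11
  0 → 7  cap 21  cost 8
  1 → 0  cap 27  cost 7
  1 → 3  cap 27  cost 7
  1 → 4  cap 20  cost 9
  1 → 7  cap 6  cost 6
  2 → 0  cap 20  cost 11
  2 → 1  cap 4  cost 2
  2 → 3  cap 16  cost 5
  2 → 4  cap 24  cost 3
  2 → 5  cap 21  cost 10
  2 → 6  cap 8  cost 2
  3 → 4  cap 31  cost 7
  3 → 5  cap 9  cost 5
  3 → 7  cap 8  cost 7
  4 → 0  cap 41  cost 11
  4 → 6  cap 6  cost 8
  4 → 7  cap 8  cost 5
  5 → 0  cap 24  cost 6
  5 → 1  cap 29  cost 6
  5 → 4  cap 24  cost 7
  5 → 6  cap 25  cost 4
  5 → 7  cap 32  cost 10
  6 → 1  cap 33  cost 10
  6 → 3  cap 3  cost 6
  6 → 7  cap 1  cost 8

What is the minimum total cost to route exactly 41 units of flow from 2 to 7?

Minimum cost for 41 units: 580

shortest-cost path #1: 2→4→7 push 8 @ unit cost 8 (adds 64)
shortest-cost path #2: 2→1→7 push 4 @ unit cost 8 (adds 32)
shortest-cost path #3: 2→6→7 push 1 @ unit cost 10 (adds 10)
shortest-cost path #4: 2→3→7 push 8 @ unit cost 12 (adds 96)
shortest-cost path #5: 2→6→1→7 push 2 @ unit cost 18 (adds 36)
shortest-cost path #6: 2→0→7 push 18 @ unit cost 19 (adds 342)
total cost = 580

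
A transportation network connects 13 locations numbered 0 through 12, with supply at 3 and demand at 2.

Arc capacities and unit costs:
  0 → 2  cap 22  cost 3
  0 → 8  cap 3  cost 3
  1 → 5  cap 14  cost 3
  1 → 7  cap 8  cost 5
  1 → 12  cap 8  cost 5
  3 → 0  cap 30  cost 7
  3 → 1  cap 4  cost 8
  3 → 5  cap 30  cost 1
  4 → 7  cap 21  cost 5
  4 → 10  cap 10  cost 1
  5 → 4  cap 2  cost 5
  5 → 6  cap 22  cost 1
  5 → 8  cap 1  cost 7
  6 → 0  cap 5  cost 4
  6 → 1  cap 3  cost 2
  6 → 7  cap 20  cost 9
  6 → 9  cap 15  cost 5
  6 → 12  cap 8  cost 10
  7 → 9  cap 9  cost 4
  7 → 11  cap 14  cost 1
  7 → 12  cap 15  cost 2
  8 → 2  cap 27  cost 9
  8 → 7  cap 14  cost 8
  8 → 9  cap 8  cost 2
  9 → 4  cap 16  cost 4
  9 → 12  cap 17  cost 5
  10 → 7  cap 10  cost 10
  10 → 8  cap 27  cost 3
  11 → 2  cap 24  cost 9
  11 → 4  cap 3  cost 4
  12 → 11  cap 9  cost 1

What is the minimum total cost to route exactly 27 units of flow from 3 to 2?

shortest-cost path #1: 3→5→6→0→2 push 5 @ unit cost 9 (adds 45)
shortest-cost path #2: 3→0→2 push 17 @ unit cost 10 (adds 170)
shortest-cost path #3: 3→5→8→2 push 1 @ unit cost 17 (adds 17)
shortest-cost path #4: 3→0→8→2 push 3 @ unit cost 19 (adds 57)
shortest-cost path #5: 3→5→6→1→7→11→2 push 1 @ unit cost 19 (adds 19)
total cost = 308

Minimum cost for 27 units: 308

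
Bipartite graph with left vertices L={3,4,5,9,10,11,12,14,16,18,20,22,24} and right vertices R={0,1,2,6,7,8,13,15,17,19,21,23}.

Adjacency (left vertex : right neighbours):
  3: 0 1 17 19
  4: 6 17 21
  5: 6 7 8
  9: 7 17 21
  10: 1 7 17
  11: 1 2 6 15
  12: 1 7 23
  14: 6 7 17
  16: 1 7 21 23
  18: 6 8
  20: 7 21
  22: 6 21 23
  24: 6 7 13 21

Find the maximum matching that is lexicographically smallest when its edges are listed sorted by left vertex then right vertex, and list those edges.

Lex-smallest maximum matching: {(3,0), (4,6), (5,7), (9,17), (10,1), (11,2), (12,23), (16,21), (18,8), (24,13)}

|M| = 10 (so the lex-smallest maximum matching has 10 edges)
process left vertices in ascending order; for each, take the smallest-labelled available neighbour that still permits 10 edges overall, or leave it unmatched if none does
lex-smallest matching: {3-0, 4-6, 5-7, 9-17, 10-1, 11-2, 12-23, 16-21, 18-8, 24-13}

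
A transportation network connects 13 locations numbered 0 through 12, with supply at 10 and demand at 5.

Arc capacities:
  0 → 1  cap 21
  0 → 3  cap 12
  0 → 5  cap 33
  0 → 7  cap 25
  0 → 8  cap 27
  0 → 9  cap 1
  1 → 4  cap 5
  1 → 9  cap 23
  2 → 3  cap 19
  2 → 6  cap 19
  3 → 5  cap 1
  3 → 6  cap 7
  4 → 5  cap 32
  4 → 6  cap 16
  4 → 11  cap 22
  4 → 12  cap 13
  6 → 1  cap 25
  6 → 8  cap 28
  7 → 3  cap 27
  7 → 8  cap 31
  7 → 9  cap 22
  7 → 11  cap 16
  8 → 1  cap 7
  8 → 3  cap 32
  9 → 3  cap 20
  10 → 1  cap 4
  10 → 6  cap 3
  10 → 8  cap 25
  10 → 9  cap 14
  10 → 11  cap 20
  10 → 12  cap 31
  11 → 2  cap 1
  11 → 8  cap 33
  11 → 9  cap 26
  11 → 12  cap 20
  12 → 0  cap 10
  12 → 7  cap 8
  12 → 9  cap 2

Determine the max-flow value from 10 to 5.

Maximum flow value: 16

augment #1: 10→1→4→5 bottleneck 4, total now 4
augment #2: 10→8→3→5 bottleneck 1, total now 5
augment #3: 10→12→0→5 bottleneck 10, total now 15
augment #4: 10→6→1→4→5 bottleneck 1, total now 16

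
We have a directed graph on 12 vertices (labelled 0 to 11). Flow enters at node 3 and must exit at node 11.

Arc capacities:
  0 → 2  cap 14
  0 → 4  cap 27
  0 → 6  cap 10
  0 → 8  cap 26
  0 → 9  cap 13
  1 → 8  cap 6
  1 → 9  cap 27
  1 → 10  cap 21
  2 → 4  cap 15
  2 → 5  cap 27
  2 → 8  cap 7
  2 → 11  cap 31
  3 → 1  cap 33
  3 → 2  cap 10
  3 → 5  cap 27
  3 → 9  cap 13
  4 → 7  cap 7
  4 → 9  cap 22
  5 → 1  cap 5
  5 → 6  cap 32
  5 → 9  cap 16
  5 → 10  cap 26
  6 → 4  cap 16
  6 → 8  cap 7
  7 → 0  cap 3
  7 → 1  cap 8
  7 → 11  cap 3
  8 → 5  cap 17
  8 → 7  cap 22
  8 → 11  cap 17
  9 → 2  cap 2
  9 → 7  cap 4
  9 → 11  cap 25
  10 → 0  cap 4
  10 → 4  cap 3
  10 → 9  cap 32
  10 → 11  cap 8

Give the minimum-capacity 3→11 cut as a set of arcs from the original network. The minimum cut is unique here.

Min-cut arcs: {(1,8), (3,2), (6,8), (7,0), (7,11), (9,2), (9,11), (10,0), (10,11)} (total capacity 68)

augment #1: 3→2→11 push 10
augment #2: 3→9→11 push 13
augment #3: 3→1→8→11 push 6
augment #4: 3→1→9→11 push 12
augment #5: 3→1→10→11 push 8
augment #6: 3→1→9→2→11 push 2
augment #7: 3→1→9→7→11 push 3
augment #8: 3→5→6→8→11 push 7
augment #9: 3→1→10→0→2→11 push 2
augment #10: 3→5→10→0→2→11 push 2
augment #11: 3→5→9→7→0→2→11 push 1
augment #12: 3→5→6→4→7→0→2→11 push 2
max flow = 68; residual-reachable set from 3 gives S-side
cut edges (S→T): {(1,8), (3,2), (6,8), (7,0), (7,11), (9,2), (9,11), (10,0), (10,11)} total cap 68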